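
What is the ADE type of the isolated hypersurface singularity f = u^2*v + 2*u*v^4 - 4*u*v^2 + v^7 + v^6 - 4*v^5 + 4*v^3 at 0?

The Hessian of f at 0 has rank 0. Corank 2; j^3 = v*(u - 2*v)^2 has shape L^2 M (L != M), so D-series; mu = 7 gives D_7.

D7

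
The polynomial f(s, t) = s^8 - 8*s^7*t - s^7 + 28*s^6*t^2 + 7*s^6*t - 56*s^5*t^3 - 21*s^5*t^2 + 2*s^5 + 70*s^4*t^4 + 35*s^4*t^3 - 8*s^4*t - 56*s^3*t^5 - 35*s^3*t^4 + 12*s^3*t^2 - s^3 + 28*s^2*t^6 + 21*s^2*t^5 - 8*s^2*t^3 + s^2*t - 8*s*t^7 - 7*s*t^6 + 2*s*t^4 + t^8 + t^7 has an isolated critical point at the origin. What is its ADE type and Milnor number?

Type D9, Milnor number mu = 9.

The Hessian of f at 0 has rank 0. Corank 2; j^3 = -s^2*(s - t) has shape L^2 M (L != M), so D-series; mu = 9 gives D_9.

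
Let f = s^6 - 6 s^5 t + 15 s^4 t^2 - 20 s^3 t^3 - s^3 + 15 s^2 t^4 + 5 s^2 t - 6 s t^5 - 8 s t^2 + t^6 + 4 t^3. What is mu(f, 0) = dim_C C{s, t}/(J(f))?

7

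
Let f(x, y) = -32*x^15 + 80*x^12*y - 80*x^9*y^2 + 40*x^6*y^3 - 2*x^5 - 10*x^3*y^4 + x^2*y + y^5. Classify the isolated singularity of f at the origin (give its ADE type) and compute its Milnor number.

The Hessian of f at 0 is [[0, 0], [0, 0]] with rank 0, so corank 2. A Groebner basis of the Jacobian ideal J(f) in C{x,y} is {x^2/5 + y^4, x^3, x*y}; counting standard monomials gives mu = 6. Corank 2; j^3 = x^2*y has shape L^2 M (L != M), so D-series; mu = 6 gives D_6.

Type D6, Milnor number mu = 6.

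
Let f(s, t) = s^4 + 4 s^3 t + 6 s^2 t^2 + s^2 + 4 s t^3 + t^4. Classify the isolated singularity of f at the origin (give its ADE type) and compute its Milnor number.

Type A_3, Milnor number mu = 3.

The Hessian of f at 0 has rank 1. Corank 1: A-series; mu = 3 gives A_3.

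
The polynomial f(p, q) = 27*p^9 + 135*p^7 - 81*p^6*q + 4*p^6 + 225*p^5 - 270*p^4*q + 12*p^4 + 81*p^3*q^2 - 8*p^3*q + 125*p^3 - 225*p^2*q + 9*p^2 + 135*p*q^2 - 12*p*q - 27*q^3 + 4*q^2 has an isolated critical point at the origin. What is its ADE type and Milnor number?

Type A_{2}, Milnor number mu = 2.

The Hessian of f at 0 has rank 1. Corank 1: A-series; mu = 2 gives A_2.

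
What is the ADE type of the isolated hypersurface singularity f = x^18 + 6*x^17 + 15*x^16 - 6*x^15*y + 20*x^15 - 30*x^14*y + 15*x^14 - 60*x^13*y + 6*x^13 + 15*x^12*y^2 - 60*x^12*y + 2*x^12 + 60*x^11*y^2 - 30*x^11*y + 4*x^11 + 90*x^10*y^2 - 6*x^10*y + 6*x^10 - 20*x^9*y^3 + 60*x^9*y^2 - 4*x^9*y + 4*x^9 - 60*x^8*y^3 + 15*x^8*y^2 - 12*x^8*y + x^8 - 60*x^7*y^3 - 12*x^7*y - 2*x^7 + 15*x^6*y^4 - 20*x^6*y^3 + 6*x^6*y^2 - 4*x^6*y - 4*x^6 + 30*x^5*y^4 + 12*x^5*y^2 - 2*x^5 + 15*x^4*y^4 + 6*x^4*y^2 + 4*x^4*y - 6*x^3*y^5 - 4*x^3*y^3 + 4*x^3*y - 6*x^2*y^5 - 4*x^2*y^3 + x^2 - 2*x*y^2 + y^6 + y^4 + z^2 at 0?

A_{5}

The Hessian of f at 0 has rank 2. Corank 1: A-series; mu = 5 gives A_5.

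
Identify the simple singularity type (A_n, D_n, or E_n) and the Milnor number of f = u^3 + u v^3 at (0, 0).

Type E_{7}, Milnor number mu = 7.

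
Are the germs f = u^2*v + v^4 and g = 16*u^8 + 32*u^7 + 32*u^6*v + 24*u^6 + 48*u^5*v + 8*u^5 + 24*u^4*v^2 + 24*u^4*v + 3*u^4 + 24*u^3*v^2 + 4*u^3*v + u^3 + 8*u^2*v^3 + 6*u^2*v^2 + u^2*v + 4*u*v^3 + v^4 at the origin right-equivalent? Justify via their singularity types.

The Hessian of f at 0 has rank 0. Corank 2; j^3 = u^2*v has shape L^2 M (L != M), so D-series; mu = 5 gives D_5. The Hessian of g at 0 has rank 0. Corank 2; j^3 = u^2*(u + v) has shape L^2 M (L != M), so D-series; mu = 5 gives D_5. Both have type D_5, hence right-equivalent.

Yes.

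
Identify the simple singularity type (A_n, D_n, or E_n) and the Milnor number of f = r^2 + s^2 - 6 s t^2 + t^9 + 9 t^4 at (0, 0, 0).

The Hessian of f at 0 has rank 2. Corank 1: A-series; mu = 8 gives A_8.

Type A_8, Milnor number mu = 8.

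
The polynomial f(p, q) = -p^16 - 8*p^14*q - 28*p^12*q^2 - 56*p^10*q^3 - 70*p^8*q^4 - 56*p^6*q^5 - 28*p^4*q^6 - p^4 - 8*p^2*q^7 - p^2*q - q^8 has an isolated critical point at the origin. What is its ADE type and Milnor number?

Type D_9, Milnor number mu = 9.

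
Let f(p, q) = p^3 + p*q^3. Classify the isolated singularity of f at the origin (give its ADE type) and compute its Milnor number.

The Hessian of f at 0 is [[0, 0], [0, 0]] with rank 0, so corank 2. A Groebner basis of the Jacobian ideal J(f) in C{p,q} is {p^3, p*q^2, 3*p^2 + q^3}; counting standard monomials gives mu = 7. Corank 2; j^3 = p^3 is a perfect cube, so E-series; the 4-jet and mu = 7 give E_7.

Type E7, Milnor number mu = 7.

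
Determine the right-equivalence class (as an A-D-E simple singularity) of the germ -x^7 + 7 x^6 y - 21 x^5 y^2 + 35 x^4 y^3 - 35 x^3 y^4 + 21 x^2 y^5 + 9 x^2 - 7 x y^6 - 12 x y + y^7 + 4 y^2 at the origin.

A_6

The Hessian of f at 0 has rank 1. Corank 1: A-series; mu = 6 gives A_6.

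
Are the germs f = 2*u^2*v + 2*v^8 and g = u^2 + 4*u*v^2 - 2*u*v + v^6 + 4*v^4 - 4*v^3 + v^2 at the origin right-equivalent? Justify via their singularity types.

The Hessian of f at 0 has rank 0. Corank 2; j^3 = 2*u^2*v has shape L^2 M (L != M), so D-series; mu = 9 gives D_9. The Hessian of g at 0 has rank 1. Corank 1: A-series; mu = 5 gives A_5. f is D_9 but g is A_5, hence not right-equivalent.

No.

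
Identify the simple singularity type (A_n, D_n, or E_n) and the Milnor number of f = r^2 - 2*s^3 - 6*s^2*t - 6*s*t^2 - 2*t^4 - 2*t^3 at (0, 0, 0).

Type E_{6}, Milnor number mu = 6.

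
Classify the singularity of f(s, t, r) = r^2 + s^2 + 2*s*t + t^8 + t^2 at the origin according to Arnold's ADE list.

A_{7}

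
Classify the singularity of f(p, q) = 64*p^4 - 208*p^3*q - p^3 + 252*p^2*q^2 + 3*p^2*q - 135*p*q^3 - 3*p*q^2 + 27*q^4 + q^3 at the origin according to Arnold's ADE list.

E7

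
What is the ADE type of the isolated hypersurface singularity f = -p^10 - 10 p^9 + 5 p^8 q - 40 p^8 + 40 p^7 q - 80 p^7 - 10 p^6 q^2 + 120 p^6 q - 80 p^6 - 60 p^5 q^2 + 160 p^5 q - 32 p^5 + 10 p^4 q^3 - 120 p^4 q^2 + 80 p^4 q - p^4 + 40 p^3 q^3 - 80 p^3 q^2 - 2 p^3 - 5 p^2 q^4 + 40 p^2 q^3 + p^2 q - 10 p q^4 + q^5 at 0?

D_6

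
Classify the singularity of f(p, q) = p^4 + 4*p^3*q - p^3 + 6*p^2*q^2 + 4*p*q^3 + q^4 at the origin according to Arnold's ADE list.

The Hessian of f at 0 has rank 0. Corank 2; j^3 = -p^3 is a perfect cube, so E-series; the 4-jet and mu = 6 give E_6.

E_6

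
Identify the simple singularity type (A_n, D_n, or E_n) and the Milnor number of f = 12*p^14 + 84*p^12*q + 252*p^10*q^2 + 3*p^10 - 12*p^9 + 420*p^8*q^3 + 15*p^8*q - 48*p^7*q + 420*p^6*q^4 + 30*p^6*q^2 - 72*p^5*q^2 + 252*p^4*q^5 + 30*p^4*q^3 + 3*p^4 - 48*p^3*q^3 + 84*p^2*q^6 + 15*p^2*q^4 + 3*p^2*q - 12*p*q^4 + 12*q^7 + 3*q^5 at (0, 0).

The Hessian of f at 0 is [[0, 0], [0, 0]] with rank 0, so corank 2. A Groebner basis of the Jacobian ideal J(f) in C{p,q} is {-p*q/2 + q^4, p*q^2, p^2 + 5*p*q/2}; counting standard monomials gives mu = 6. Corank 2; j^3 = 3*p^2*q has shape L^2 M (L != M), so D-series; mu = 6 gives D_6.

Type D_{6}, Milnor number mu = 6.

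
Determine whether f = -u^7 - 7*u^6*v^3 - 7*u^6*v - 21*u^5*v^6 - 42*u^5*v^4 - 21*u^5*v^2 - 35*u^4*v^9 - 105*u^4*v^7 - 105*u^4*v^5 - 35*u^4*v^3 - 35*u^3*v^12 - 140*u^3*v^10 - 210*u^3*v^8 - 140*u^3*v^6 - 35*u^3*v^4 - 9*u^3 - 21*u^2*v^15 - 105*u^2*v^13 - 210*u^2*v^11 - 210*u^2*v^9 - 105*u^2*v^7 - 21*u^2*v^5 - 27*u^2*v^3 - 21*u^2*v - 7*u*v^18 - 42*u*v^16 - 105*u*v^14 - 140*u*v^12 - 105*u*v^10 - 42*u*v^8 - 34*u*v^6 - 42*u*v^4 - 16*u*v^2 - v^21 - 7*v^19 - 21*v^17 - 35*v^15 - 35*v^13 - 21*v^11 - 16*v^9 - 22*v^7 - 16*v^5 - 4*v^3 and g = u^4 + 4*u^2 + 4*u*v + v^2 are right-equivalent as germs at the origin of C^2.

The Hessian of f at 0 has rank 0. Corank 2; j^3 = -(u + v)*(3*u + 2*v)^2 has shape L^2 M (L != M), so D-series; mu = 8 gives D_8. The Hessian of g at 0 has rank 1. Corank 1: A-series; mu = 3 gives A_3. f is D_8 but g is A_3, hence not right-equivalent.

No.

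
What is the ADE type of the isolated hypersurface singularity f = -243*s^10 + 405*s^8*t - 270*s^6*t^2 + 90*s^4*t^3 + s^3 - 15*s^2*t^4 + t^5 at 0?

E_8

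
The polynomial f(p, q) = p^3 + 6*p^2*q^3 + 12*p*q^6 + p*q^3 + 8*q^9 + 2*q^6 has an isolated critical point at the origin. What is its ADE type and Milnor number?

Type E_{7}, Milnor number mu = 7.

The Hessian of f at 0 is [[0, 0], [0, 0]] with rank 0, so corank 2. A Groebner basis of the Jacobian ideal J(f) in C{p,q} is {p^3, p*q^2, 3*p^2 + q^3}; counting standard monomials gives mu = 7. Corank 2; j^3 = p^3 is a perfect cube, so E-series; the 4-jet and mu = 7 give E_7.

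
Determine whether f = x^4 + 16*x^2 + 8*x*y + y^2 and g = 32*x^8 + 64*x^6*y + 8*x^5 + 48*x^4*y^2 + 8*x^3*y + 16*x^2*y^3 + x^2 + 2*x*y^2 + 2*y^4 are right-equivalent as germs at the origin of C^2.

Yes.

The Hessian of f at 0 has rank 1. Corank 1: A-series; mu = 3 gives A_3. The Hessian of g at 0 has rank 1. Corank 1: A-series; mu = 3 gives A_3. Both have type A_3, hence right-equivalent.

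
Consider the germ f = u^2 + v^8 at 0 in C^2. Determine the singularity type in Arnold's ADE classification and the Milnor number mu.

Type A_{7}, Milnor number mu = 7.

The Hessian of f at 0 has rank 1. Corank 1: A-series; mu = 7 gives A_7.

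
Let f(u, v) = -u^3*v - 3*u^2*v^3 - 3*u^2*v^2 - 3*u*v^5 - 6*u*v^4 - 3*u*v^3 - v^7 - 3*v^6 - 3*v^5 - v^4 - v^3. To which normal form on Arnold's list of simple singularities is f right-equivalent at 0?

E_{7}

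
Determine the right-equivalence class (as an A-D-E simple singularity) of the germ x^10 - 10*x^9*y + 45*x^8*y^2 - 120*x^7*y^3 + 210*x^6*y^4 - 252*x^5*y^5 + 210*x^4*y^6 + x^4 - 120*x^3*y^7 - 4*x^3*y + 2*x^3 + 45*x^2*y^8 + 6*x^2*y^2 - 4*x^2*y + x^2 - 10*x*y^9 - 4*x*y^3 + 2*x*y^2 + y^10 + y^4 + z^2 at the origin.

A9

The Hessian of f at 0 is [[2, 0, 0], [0, 0, 0], [0, 0, 2]] with rank 2, so corank 1. A Groebner basis of the Jacobian ideal J(f) in C{x,y,z} is {x*y^4 + 20*x*y^3 - 39*x*y^2 + 20*x*y - 3*x - 14*y^4 + 14*y^3 - 3*y^2, 30*x*y^3 - 54*x*y^2 + 27*x*y - 4*x + y^5 - 20*y^4 + 19*y^3 - 4*y^2, x^2 - 2*x*y + x + y^2, z}; counting standard monomials gives mu = 9. Corank 1: A-series; mu = 9 gives A_9.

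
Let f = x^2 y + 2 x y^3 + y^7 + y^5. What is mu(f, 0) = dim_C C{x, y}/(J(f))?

8

The Hessian of f at 0 is [[0, 0], [0, 0]] with rank 0, so corank 2. A Groebner basis of the Jacobian ideal J(f) in C{x,y} is {x^2*y^2 + x^2/7 + x*y^2/7, x^3 - x^2/7 - x*y^2/7, x*y + y^3}; counting standard monomials gives mu = 8. Corank 2; j^3 = x^2*y has shape L^2 M (L != M), so D-series; mu = 8 gives D_8.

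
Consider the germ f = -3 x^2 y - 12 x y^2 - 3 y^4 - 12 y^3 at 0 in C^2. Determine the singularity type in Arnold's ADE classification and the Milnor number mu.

The Hessian of f at 0 has rank 0. Corank 2; j^3 = -3*y*(x + 2*y)^2 has shape L^2 M (L != M), so D-series; mu = 5 gives D_5.

Type D5, Milnor number mu = 5.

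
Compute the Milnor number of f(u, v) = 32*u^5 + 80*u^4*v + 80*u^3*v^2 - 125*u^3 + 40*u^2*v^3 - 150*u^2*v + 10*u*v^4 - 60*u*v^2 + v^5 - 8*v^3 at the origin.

8

The Hessian of f at 0 is [[0, 0], [0, 0]] with rank 0, so corank 2. A Groebner basis of the Jacobian ideal J(f) in C{u,v} is {v^5, u*v^3 + 17*v^4/40, u^2 + 4*u*v/5 + 4*v^2/25}; counting standard monomials gives mu = 8. Corank 2; j^3 = -(5*u + 2*v)^3 is a perfect cube, so E-series; the 5-jet and mu = 8 give E_8.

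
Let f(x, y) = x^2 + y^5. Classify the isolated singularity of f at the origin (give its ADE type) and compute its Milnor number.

Type A4, Milnor number mu = 4.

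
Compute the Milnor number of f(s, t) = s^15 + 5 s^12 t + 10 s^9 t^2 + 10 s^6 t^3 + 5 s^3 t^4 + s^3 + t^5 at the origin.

8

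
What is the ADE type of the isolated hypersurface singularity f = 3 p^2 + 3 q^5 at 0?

The Hessian of f at 0 has rank 1. Corank 1: A-series; mu = 4 gives A_4.

A_{4}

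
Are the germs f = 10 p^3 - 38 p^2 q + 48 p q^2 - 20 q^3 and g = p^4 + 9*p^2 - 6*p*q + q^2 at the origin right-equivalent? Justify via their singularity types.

The Hessian of f at 0 has rank 0. Corank 2; j^3 = 2*(p - q)*(5*p^2 - 14*p*q + 10*q^2) splits into three distinct lines over C (the quadratic factor has nonzero discriminant), so D_4. The Hessian of g at 0 has rank 1. Corank 1: A-series; mu = 3 gives A_3. f is D_4 but g is A_3, hence not right-equivalent.

No.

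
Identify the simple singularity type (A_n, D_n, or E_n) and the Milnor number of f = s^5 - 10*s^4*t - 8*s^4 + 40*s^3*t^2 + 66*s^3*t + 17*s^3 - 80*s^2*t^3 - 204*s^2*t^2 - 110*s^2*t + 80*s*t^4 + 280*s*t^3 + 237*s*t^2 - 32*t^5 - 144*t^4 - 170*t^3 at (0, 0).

Type D_4, Milnor number mu = 4.

The Hessian of f at 0 is [[0, 0], [0, 0]] with rank 0, so corank 2. A Groebner basis of the Jacobian ideal J(f) in C{s,t} is {t^3, s^2 - 69*t^2/13, s*t - 30*t^2/13}; counting standard monomials gives mu = 4. Corank 2; j^3 = (s - 2*t)*(17*s^2 - 76*s*t + 85*t^2) splits into three distinct lines over C (the quadratic factor has nonzero discriminant), so D_4.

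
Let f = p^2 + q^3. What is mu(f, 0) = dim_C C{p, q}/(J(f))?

The Hessian of f at 0 has rank 1. Corank 1: A-series; mu = 2 gives A_2.

2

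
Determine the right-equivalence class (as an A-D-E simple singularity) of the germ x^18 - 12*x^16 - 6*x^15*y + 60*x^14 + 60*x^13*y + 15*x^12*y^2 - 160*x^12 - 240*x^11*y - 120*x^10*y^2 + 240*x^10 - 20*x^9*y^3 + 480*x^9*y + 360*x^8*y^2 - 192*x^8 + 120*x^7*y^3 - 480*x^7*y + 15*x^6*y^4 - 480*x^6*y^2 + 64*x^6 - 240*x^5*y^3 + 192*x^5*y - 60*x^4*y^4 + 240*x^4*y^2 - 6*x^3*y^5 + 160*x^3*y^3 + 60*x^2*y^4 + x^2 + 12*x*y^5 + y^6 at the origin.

A_{5}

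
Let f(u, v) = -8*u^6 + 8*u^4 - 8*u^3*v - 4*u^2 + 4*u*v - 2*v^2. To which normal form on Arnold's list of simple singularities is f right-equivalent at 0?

A_1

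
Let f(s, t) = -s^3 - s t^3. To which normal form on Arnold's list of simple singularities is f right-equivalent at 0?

E_{7}

The Hessian of f at 0 is [[0, 0], [0, 0]] with rank 0, so corank 2. A Groebner basis of the Jacobian ideal J(f) in C{s,t} is {s^3, s*t^2, 3*s^2 + t^3}; counting standard monomials gives mu = 7. Corank 2; j^3 = -s^3 is a perfect cube, so E-series; the 4-jet and mu = 7 give E_7.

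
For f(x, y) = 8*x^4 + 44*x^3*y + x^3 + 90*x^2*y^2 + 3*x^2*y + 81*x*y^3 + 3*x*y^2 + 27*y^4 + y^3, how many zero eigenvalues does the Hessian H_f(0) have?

2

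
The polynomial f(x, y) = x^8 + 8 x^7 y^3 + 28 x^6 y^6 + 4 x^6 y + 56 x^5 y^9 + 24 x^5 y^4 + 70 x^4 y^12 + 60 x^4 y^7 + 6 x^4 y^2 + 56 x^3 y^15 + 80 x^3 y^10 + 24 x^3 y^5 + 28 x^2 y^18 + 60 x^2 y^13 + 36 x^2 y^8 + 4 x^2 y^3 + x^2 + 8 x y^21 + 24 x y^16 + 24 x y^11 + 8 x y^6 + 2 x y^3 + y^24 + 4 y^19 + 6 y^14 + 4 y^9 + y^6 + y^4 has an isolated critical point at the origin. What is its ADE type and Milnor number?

Type A_{3}, Milnor number mu = 3.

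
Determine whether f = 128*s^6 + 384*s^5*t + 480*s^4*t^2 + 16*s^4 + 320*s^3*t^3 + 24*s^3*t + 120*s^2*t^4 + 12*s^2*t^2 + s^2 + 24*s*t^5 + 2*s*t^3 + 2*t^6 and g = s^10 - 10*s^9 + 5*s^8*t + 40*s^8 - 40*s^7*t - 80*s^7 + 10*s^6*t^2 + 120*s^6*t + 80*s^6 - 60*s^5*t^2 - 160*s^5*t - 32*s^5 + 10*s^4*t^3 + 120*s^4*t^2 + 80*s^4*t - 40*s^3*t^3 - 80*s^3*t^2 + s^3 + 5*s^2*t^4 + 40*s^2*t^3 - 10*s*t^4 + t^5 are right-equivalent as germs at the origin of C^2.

No.

The Hessian of f at 0 has rank 1. Corank 1: A-series; mu = 5 gives A_5. The Hessian of g at 0 has rank 0. Corank 2; j^3 = s^3 is a perfect cube, so E-series; the 5-jet and mu = 8 give E_8. f is A_5 but g is E_8, hence not right-equivalent.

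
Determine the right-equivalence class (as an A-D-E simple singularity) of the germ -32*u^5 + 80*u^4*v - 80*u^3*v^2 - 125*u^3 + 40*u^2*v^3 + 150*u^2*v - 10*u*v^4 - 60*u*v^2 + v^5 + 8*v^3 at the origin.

E8

The Hessian of f at 0 has rank 0. Corank 2; j^3 = -(5*u - 2*v)^3 is a perfect cube, so E-series; the 5-jet and mu = 8 give E_8.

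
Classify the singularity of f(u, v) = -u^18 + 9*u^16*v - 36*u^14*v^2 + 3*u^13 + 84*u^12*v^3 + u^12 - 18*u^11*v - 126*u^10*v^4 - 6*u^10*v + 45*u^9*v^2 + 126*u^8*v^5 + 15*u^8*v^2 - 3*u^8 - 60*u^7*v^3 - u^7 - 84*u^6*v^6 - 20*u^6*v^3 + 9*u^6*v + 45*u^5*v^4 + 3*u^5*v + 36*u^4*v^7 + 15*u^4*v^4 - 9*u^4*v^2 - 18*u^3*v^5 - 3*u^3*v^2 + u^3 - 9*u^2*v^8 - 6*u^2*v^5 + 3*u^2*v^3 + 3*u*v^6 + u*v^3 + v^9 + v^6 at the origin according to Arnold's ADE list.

The Hessian of f at 0 is [[0, 0], [0, 0]] with rank 0, so corank 2. A Groebner basis of the Jacobian ideal J(f) in C{u,v} is {u^3, u*v^2, 3*u^2 + v^3}; counting standard monomials gives mu = 7. Corank 2; j^3 = u^3 is a perfect cube, so E-series; the 4-jet and mu = 7 give E_7.

E_{7}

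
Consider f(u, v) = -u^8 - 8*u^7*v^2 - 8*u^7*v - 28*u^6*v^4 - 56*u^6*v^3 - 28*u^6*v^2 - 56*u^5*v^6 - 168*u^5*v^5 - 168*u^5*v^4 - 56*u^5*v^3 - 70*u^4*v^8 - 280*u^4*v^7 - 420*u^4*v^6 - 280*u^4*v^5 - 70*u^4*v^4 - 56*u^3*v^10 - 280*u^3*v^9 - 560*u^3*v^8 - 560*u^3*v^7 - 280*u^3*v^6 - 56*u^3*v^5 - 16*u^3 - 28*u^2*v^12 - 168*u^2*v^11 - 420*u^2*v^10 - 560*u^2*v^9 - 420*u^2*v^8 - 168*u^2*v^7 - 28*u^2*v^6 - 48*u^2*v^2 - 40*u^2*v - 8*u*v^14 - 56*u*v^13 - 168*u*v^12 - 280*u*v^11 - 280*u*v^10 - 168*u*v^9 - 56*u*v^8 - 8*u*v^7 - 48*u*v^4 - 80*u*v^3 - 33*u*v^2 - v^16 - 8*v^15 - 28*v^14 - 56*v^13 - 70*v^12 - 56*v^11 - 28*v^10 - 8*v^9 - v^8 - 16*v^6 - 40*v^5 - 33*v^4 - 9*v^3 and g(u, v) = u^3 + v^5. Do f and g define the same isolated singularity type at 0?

No.

The Hessian of f at 0 has rank 0. Corank 2; j^3 = -(u + v)*(4*u + 3*v)^2 has shape L^2 M (L != M), so D-series; mu = 9 gives D_9. The Hessian of g at 0 has rank 0. Corank 2; j^3 = u^3 is a perfect cube, so E-series; the 5-jet and mu = 8 give E_8. f is D_9 but g is E_8, hence not right-equivalent.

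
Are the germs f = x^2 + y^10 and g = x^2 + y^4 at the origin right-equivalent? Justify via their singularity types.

No.

The Hessian of f at 0 has rank 1. Corank 1: A-series; mu = 9 gives A_9. The Hessian of g at 0 has rank 1. Corank 1: A-series; mu = 3 gives A_3. f is A_9 but g is A_3, hence not right-equivalent.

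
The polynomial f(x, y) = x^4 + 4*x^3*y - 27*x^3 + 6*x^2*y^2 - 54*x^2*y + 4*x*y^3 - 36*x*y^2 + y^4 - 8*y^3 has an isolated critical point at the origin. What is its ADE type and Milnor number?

Type E6, Milnor number mu = 6.

The Hessian of f at 0 has rank 0. Corank 2; j^3 = -(3*x + 2*y)^3 is a perfect cube, so E-series; the 4-jet and mu = 6 give E_6.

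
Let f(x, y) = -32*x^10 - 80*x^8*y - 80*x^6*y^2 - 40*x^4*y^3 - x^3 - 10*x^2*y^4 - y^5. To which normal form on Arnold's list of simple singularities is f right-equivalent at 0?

The Hessian of f at 0 is [[0, 0], [0, 0]] with rank 0, so corank 2. A Groebner basis of the Jacobian ideal J(f) in C{x,y} is {y^4, x^2}; counting standard monomials gives mu = 8. Corank 2; j^3 = -x^3 is a perfect cube, so E-series; the 5-jet and mu = 8 give E_8.

E_8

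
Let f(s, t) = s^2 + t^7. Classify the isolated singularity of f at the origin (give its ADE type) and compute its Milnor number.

Type A_{6}, Milnor number mu = 6.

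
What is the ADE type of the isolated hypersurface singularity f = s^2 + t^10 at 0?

A_{9}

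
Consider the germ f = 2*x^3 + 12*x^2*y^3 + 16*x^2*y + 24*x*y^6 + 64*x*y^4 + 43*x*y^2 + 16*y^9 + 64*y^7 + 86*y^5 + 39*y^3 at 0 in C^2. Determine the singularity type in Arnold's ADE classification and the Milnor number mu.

The Hessian of f at 0 is [[0, 0], [0, 0]] with rank 0, so corank 2. A Groebner basis of the Jacobian ideal J(f) in C{x,y} is {y^3, x^2 - 23*y^2/2, x*y + 7*y^2/2}; counting standard monomials gives mu = 4. Corank 2; j^3 = (x + 3*y)*(2*x^2 + 10*x*y + 13*y^2) splits into three distinct lines over C (the quadratic factor has nonzero discriminant), so D_4.

Type D_4, Milnor number mu = 4.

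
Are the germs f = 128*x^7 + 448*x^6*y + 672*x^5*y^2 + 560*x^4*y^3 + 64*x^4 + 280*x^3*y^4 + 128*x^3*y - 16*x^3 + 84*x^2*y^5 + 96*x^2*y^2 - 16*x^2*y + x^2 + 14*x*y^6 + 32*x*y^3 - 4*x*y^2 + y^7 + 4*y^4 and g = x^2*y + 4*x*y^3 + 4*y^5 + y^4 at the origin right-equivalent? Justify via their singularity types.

The Hessian of f at 0 has rank 1. Corank 1: A-series; mu = 6 gives A_6. The Hessian of g at 0 has rank 0. Corank 2; j^3 = x^2*y has shape L^2 M (L != M), so D-series; mu = 5 gives D_5. f is A_6 but g is D_5, hence not right-equivalent.

No.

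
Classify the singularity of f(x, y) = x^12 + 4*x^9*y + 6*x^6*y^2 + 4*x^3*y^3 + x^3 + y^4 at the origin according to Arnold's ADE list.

The Hessian of f at 0 is [[0, 0], [0, 0]] with rank 0, so corank 2. A Groebner basis of the Jacobian ideal J(f) in C{x,y} is {y^3, x^2}; counting standard monomials gives mu = 6. Corank 2; j^3 = x^3 is a perfect cube, so E-series; the 4-jet and mu = 6 give E_6.

E_{6}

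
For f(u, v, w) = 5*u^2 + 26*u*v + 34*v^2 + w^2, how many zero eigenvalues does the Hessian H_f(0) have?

Hessian at 0 has rank 3.

0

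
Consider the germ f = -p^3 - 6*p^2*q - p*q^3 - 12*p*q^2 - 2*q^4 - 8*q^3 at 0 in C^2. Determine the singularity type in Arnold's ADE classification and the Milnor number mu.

The Hessian of f at 0 has rank 0. Corank 2; j^3 = -(p + 2*q)^3 is a perfect cube, so E-series; the 4-jet and mu = 7 give E_7.

Type E7, Milnor number mu = 7.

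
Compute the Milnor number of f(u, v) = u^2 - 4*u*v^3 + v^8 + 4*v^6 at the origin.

7

The Hessian of f at 0 has rank 1. Corank 1: A-series; mu = 7 gives A_7.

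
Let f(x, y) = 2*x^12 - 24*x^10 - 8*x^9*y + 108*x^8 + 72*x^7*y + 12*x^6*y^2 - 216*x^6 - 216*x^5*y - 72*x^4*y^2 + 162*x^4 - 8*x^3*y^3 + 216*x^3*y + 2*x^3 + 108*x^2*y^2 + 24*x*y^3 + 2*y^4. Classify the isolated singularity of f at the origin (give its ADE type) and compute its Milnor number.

The Hessian of f at 0 is [[0, 0], [0, 0]] with rank 0, so corank 2. A Groebner basis of the Jacobian ideal J(f) in C{x,y} is {y^4, x*y^2 + y^3/9, x^2}; counting standard monomials gives mu = 6. Corank 2; j^3 = 2*x^3 is a perfect cube, so E-series; the 4-jet and mu = 6 give E_6.

Type E_6, Milnor number mu = 6.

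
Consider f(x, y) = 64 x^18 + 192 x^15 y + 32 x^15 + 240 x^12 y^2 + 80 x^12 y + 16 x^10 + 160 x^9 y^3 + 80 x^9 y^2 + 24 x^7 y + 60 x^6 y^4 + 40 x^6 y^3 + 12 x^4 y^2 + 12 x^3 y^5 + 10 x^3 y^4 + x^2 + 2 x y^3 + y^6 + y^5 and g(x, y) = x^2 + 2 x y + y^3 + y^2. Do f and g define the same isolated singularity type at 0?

The Hessian of f at 0 is [[2, 0], [0, 0]] with rank 1, so corank 1. A Groebner basis of the Jacobian ideal J(f) in C{x,y} is {x + y^3, x^2, x*y}; counting standard monomials gives mu = 4. Corank 1: A-series; mu = 4 gives A_4. The Hessian of g at 0 is [[2, 2], [2, 2]] with rank 1, so corank 1. A Groebner basis of the Jacobian ideal J(g) in C{x,y} is {y^2, x + y}; counting standard monomials gives mu = 2. Corank 1: A-series; mu = 2 gives A_2. f is A_4 but g is A_2, hence not right-equivalent.

No.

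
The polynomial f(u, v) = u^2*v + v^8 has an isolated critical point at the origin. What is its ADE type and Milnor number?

Type D_9, Milnor number mu = 9.

The Hessian of f at 0 has rank 0. Corank 2; j^3 = u^2*v has shape L^2 M (L != M), so D-series; mu = 9 gives D_9.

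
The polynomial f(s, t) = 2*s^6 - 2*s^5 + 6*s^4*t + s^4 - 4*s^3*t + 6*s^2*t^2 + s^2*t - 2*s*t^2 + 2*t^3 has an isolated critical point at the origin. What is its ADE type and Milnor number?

Type D_{4}, Milnor number mu = 4.

The Hessian of f at 0 has rank 0. Corank 2; j^3 = t*(s^2 - 2*s*t + 2*t^2) splits into three distinct lines over C (the quadratic factor has nonzero discriminant), so D_4.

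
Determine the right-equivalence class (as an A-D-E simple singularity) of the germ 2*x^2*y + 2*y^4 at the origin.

D_{5}

The Hessian of f at 0 has rank 0. Corank 2; j^3 = 2*x^2*y has shape L^2 M (L != M), so D-series; mu = 5 gives D_5.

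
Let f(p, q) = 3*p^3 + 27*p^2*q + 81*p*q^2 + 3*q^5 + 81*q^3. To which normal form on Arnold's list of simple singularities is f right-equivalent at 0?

E8

The Hessian of f at 0 is [[0, 0], [0, 0]] with rank 0, so corank 2. A Groebner basis of the Jacobian ideal J(f) in C{p,q} is {q^4, p^2 + 6*p*q + 9*q^2}; counting standard monomials gives mu = 8. Corank 2; j^3 = 3*(p + 3*q)^3 is a perfect cube, so E-series; the 5-jet and mu = 8 give E_8.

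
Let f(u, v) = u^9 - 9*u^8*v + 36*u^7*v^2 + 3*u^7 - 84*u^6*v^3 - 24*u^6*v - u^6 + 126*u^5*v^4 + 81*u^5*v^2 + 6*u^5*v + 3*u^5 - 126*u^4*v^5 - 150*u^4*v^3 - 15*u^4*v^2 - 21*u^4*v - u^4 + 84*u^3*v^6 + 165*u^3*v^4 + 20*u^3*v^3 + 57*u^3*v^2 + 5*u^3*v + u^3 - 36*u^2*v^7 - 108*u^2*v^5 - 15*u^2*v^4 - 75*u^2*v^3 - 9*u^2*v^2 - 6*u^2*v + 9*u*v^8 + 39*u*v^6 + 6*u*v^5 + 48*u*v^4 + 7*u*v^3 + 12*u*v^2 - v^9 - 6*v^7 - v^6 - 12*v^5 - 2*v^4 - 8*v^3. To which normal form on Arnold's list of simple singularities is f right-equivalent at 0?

E_{7}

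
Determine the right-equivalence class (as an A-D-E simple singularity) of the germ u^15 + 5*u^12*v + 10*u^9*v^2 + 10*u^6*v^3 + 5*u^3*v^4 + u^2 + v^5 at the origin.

A_{4}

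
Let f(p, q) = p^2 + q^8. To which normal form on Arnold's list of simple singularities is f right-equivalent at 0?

A7

The Hessian of f at 0 has rank 1. Corank 1: A-series; mu = 7 gives A_7.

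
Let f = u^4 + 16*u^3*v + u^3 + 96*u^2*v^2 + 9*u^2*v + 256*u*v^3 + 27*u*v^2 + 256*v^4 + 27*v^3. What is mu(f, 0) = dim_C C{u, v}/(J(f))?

The Hessian of f at 0 has rank 0. Corank 2; j^3 = (u + 3*v)^3 is a perfect cube, so E-series; the 4-jet and mu = 6 give E_6.

6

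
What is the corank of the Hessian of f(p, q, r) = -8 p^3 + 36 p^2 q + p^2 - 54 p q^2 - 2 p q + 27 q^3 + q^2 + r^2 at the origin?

1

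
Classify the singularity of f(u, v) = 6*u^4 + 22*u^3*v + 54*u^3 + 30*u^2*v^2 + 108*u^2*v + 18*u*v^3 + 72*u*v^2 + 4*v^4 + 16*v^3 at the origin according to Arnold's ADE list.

E_7

The Hessian of f at 0 is [[0, 0], [0, 0]] with rank 0, so corank 2. A Groebner basis of the Jacobian ideal J(f) in C{u,v} is {19683*u^2 + 26244*u*v + v^4 + 27*v^3 + 8748*v^2, u^3 + 270*u^2 + 360*u*v + 2*v^3/3 + 120*v^2, u^2*v - 243*u^2 - 324*u*v - 7*v^3/9 - 108*v^2, 162*u^2 + u*v^2 + 216*u*v + 8*v^3/9 + 72*v^2}; counting standard monomials gives mu = 7. Corank 2; j^3 = 2*(3*u + 2*v)^3 is a perfect cube, so E-series; the 4-jet and mu = 7 give E_7.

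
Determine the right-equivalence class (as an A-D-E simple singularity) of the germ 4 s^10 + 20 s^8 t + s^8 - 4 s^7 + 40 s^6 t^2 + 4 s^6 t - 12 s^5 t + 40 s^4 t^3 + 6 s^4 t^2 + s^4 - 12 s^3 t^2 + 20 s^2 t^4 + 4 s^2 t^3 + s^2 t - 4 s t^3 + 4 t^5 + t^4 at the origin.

The Hessian of f at 0 has rank 0. Corank 2; j^3 = s^2*t has shape L^2 M (L != M), so D-series; mu = 5 gives D_5.

D_{5}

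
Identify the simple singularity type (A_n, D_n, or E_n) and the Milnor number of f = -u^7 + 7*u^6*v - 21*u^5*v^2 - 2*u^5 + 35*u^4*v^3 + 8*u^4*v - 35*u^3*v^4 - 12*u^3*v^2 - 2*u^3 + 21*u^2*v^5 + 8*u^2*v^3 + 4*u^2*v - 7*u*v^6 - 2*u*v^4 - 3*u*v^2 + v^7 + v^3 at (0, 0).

Type D_4, Milnor number mu = 4.

The Hessian of f at 0 has rank 0. Corank 2; j^3 = -(u - v)*(2*u^2 - 2*u*v + v^2) splits into three distinct lines over C (the quadratic factor has nonzero discriminant), so D_4.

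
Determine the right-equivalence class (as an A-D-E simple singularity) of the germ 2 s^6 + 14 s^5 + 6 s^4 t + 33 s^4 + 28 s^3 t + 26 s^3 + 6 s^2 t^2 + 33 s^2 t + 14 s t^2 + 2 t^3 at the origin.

D_4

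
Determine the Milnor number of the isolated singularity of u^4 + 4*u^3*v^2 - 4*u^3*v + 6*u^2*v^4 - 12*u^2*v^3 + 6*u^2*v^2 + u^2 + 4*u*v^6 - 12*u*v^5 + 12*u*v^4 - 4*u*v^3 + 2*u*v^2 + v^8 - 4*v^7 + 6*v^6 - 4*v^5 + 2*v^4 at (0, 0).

The Hessian of f at 0 has rank 1. Corank 1: A-series; mu = 3 gives A_3.

3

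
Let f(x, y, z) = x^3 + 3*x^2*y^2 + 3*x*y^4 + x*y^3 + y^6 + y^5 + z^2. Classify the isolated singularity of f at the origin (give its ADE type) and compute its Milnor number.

Type E7, Milnor number mu = 7.

The Hessian of f at 0 is [[0, 0, 0], [0, 0, 0], [0, 0, 2]] with rank 1, so corank 2. A Groebner basis of the Jacobian ideal J(f) in C{x,y,z} is {-x^2 + y^4 - y^3/3, x^3, x^2*y + x^2/3 + y^3/9, x^2 + x*y^2 + y^3/3, z}; counting standard monomials gives mu = 7. Corank 2; j^3 = x^3 is a perfect cube, so E-series; the 4-jet and mu = 7 give E_7.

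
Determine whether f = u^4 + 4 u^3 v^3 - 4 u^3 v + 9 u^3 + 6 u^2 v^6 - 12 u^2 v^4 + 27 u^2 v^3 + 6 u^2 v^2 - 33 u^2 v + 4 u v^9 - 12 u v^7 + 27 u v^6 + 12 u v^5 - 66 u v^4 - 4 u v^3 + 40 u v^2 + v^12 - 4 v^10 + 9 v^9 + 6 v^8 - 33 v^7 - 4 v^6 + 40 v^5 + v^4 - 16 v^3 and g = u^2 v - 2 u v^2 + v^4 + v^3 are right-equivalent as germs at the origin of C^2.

The Hessian of f at 0 has rank 0. Corank 2; j^3 = (u - v)*(3*u - 4*v)^2 has shape L^2 M (L != M), so D-series; mu = 5 gives D_5. The Hessian of g at 0 has rank 0. Corank 2; j^3 = v*(u - v)^2 has shape L^2 M (L != M), so D-series; mu = 5 gives D_5. Both have type D_5, hence right-equivalent.

Yes.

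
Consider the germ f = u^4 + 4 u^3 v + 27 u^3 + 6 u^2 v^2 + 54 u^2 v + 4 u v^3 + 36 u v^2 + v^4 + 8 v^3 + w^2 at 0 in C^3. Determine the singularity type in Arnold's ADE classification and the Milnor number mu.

Type E_6, Milnor number mu = 6.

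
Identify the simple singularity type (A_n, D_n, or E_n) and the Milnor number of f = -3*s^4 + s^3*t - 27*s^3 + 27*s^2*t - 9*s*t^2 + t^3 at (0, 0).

Type E7, Milnor number mu = 7.

The Hessian of f at 0 has rank 0. Corank 2; j^3 = -(3*s - t)^3 is a perfect cube, so E-series; the 4-jet and mu = 7 give E_7.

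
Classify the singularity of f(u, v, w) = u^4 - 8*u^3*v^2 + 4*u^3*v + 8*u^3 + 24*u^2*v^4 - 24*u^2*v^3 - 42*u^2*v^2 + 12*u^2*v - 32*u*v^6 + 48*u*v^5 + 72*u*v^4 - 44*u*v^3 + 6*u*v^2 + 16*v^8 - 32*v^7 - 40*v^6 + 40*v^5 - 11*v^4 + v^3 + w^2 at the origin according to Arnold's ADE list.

E_6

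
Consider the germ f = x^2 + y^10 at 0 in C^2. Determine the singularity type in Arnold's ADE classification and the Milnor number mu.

Type A_9, Milnor number mu = 9.

The Hessian of f at 0 is [[2, 0], [0, 0]] with rank 1, so corank 1. A Groebner basis of the Jacobian ideal J(f) in C{x,y} is {y^9, x}; counting standard monomials gives mu = 9. Corank 1: A-series; mu = 9 gives A_9.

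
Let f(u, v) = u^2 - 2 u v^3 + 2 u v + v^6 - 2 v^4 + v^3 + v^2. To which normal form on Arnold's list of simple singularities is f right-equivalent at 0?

A_{2}

The Hessian of f at 0 is [[2, 2], [2, 2]] with rank 1, so corank 1. A Groebner basis of the Jacobian ideal J(f) in C{u,v} is {v^2, u + v}; counting standard monomials gives mu = 2. Corank 1: A-series; mu = 2 gives A_2.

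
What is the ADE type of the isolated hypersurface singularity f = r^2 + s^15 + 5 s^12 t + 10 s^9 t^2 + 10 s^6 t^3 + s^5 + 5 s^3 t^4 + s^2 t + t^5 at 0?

D_6

The Hessian of f at 0 has rank 1. Corank 2; j^3 = s^2*t has shape L^2 M (L != M), so D-series; mu = 6 gives D_6.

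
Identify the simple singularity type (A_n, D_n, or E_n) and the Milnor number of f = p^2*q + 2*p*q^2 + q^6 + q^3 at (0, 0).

Type D7, Milnor number mu = 7.

The Hessian of f at 0 has rank 0. Corank 2; j^3 = q*(p + q)^2 has shape L^2 M (L != M), so D-series; mu = 7 gives D_7.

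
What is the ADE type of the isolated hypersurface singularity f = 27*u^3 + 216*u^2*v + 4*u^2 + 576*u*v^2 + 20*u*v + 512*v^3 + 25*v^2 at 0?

A2

The Hessian of f at 0 is [[8, 20], [20, 50]] with rank 1, so corank 1. A Groebner basis of the Jacobian ideal J(f) in C{u,v} is {v^2, u + 5*v/2}; counting standard monomials gives mu = 2. Corank 1: A-series; mu = 2 gives A_2.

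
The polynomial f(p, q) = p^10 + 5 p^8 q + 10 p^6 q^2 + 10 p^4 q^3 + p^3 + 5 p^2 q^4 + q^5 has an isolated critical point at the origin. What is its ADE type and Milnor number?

Type E_{8}, Milnor number mu = 8.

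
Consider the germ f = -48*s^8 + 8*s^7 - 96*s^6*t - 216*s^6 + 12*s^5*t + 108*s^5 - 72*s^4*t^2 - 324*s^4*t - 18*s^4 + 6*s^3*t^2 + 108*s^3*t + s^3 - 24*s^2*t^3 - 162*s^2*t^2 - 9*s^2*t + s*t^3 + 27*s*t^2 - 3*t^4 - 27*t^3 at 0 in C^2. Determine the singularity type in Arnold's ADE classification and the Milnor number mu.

The Hessian of f at 0 is [[0, 0], [0, 0]] with rank 0, so corank 2. A Groebner basis of the Jacobian ideal J(f) in C{s,t} is {-s^2/2874 + s*t/479 + t^4 - t^3/8622 - 3*t^2/958, s^3 - 485*s^2/958 + 1455*s*t/479 - 78083*t^3/2874 - 4365*t^2/958, s^2*t - 971*s^2/8622 + 971*s*t/1437 - 233765*t^3/25866 - 971*t^2/958, -9*s^2/479 + s*t^2 + 54*s*t/479 - 1440*t^3/479 - 81*t^2/479}; counting standard monomials gives mu = 7. Corank 2; j^3 = (s - 3*t)^3 is a perfect cube, so E-series; the 4-jet and mu = 7 give E_7.

Type E7, Milnor number mu = 7.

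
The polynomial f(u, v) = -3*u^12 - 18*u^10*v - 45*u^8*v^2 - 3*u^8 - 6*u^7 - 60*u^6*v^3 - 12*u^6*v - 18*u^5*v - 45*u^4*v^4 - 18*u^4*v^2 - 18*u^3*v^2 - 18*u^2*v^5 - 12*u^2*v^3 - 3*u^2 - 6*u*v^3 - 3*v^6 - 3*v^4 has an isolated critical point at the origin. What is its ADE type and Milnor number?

Type A3, Milnor number mu = 3.

The Hessian of f at 0 has rank 1. Corank 1: A-series; mu = 3 gives A_3.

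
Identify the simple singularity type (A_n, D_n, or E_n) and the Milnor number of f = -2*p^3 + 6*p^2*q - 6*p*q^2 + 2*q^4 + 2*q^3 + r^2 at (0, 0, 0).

Type E6, Milnor number mu = 6.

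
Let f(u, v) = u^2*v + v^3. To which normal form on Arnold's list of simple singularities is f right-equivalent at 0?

D4

The Hessian of f at 0 has rank 0. Corank 2; j^3 = v*(u^2 + v^2) splits into three distinct lines over C (the quadratic factor has nonzero discriminant), so D_4.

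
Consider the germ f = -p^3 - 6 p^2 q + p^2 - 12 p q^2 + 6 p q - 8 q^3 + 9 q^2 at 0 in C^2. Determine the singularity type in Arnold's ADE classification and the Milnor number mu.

Type A_{2}, Milnor number mu = 2.

The Hessian of f at 0 has rank 1. Corank 1: A-series; mu = 2 gives A_2.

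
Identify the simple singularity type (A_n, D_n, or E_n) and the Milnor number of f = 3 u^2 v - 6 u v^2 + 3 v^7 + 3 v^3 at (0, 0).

The Hessian of f at 0 has rank 0. Corank 2; j^3 = 3*v*(u - v)^2 has shape L^2 M (L != M), so D-series; mu = 8 gives D_8.

Type D_{8}, Milnor number mu = 8.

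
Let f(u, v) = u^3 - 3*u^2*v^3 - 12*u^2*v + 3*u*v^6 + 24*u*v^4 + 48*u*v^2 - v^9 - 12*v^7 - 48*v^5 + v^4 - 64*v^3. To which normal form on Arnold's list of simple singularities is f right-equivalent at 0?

E_{6}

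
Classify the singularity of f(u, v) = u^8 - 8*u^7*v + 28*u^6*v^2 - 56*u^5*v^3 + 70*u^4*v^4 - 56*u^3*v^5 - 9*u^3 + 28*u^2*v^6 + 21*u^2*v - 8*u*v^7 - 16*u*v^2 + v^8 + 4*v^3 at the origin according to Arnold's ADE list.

The Hessian of f at 0 is [[0, 0], [0, 0]] with rank 0, so corank 2. A Groebner basis of the Jacobian ideal J(f) in C{u,v} is {6561*u*v/8 + v^7 - 2187*v^2/4, u*v^2 - 2*v^3/3, u^2 - 5*u*v/3 + 2*v^2/3}; counting standard monomials gives mu = 9. Corank 2; j^3 = -(u - v)*(3*u - 2*v)^2 has shape L^2 M (L != M), so D-series; mu = 9 gives D_9.

D_{9}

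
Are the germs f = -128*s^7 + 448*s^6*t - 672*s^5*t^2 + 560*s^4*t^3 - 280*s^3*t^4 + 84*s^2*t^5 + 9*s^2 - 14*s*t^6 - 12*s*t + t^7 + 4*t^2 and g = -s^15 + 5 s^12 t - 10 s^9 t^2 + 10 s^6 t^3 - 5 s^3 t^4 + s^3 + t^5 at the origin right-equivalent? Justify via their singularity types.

No.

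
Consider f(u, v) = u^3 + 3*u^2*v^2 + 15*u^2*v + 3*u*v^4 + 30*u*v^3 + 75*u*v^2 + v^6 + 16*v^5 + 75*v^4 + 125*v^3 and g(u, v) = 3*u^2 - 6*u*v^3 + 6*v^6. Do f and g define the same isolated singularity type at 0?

The Hessian of f at 0 has rank 0. Corank 2; j^3 = (u + 5*v)^3 is a perfect cube, so E-series; the 5-jet and mu = 8 give E_8. The Hessian of g at 0 has rank 1. Corank 1: A-series; mu = 5 gives A_5. f is E_8 but g is A_5, hence not right-equivalent.

No.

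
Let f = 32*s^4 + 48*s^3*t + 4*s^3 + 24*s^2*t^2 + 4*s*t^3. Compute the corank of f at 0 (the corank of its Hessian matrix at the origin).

2

The Hessian at 0 is [[0, 0], [0, 0]] of rank 0; hence corank 2.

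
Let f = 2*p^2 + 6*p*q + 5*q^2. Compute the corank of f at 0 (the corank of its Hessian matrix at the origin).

0

The Hessian at 0 is [[4, 6], [6, 10]] of rank 2; hence corank 0.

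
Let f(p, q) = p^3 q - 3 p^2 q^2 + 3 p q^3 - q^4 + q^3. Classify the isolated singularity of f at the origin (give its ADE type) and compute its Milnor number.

Type E_{7}, Milnor number mu = 7.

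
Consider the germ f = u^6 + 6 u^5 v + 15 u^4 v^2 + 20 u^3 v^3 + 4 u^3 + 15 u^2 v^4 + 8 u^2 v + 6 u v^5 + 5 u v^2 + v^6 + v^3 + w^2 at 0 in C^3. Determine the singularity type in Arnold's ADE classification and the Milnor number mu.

The Hessian of f at 0 is [[0, 0, 0], [0, 0, 0], [0, 0, 2]] with rank 1, so corank 2. A Groebner basis of the Jacobian ideal J(f) in C{u,v,w} is {-32*u*v/3 + v^5 - 16*v^2/3, u*v^2 + v^3/2, u^2 + 3*u*v/2 + v^2/2, w}; counting standard monomials gives mu = 7. Corank 2; j^3 = (u + v)*(2*u + v)^2 has shape L^2 M (L != M), so D-series; mu = 7 gives D_7.

Type D7, Milnor number mu = 7.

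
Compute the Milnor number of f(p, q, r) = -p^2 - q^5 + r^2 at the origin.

4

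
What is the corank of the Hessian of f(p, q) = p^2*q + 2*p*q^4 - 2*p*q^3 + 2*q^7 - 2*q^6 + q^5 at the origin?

Hessian at 0 has rank 0.

2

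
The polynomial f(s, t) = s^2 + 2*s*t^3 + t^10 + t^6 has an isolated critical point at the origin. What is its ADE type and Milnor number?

Type A_9, Milnor number mu = 9.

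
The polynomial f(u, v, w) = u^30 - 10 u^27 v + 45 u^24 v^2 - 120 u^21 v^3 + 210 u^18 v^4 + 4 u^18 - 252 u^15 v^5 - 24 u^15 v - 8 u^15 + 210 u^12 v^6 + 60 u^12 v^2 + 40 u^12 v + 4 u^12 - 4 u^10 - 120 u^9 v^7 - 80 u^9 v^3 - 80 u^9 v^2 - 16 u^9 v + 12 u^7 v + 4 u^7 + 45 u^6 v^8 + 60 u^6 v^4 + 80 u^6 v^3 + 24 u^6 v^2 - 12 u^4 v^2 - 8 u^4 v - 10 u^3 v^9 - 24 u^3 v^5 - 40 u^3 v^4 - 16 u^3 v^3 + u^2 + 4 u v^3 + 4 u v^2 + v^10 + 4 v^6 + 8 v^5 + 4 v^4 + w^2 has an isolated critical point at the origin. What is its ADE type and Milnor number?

The Hessian of f at 0 is [[2, 0, 0], [0, 0, 0], [0, 0, 2]] with rank 2, so corank 1. A Groebner basis of the Jacobian ideal J(f) in C{u,v,w} is {u^2*v^2 - 48*u^2*v/41 + 55*u^2/41 + 124*u*v^2/41 - 14*u*v/41 + 17*u/164 - 39*v^3/82 + 17*v^2/82, u^2/2 + u*v^3 + u*v^2, -8*u^2*v/41 + 16*u^2/41 + 48*u*v^2/41 + 9*u*v/82 - u/41 + v^4 + 7*v^3/41 - 2*v^2/41, u^3 + 106*u^2*v/41 - 130*u^2/41 - 308*u*v^2/41 + 48*u*v/41 - 35*u/82 + 61*v^3/41 - 35*v^2/41, w}; counting standard monomials gives mu = 9. Corank 1: A-series; mu = 9 gives A_9.

Type A_9, Milnor number mu = 9.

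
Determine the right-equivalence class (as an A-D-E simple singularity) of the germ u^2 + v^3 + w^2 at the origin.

A2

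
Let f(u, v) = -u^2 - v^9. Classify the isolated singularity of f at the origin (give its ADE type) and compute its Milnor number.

Type A_8, Milnor number mu = 8.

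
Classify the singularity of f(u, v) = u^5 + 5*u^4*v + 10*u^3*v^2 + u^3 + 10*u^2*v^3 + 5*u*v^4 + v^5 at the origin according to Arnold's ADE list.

E_{8}

The Hessian of f at 0 is [[0, 0], [0, 0]] with rank 0, so corank 2. A Groebner basis of the Jacobian ideal J(f) in C{u,v} is {v^5, u*v^3 + v^4/4, u^2}; counting standard monomials gives mu = 8. Corank 2; j^3 = u^3 is a perfect cube, so E-series; the 5-jet and mu = 8 give E_8.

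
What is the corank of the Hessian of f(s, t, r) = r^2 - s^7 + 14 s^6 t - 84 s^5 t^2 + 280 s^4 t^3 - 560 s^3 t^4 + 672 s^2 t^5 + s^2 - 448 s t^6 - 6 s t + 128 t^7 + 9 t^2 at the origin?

1

Hessian at 0 has rank 2.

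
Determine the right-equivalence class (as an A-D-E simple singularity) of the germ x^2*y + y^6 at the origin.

D_{7}

The Hessian of f at 0 has rank 0. Corank 2; j^3 = x^2*y has shape L^2 M (L != M), so D-series; mu = 7 gives D_7.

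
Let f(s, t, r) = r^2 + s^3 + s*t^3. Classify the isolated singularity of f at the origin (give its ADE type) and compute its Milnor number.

Type E_{7}, Milnor number mu = 7.

The Hessian of f at 0 has rank 1. Corank 2; j^3 = s^3 is a perfect cube, so E-series; the 4-jet and mu = 7 give E_7.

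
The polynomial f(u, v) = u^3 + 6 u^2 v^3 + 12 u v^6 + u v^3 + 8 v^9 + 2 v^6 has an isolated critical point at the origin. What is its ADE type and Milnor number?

Type E7, Milnor number mu = 7.

The Hessian of f at 0 has rank 0. Corank 2; j^3 = u^3 is a perfect cube, so E-series; the 4-jet and mu = 7 give E_7.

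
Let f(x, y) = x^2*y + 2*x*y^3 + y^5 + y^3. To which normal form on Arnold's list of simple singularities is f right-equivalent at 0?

D_4

The Hessian of f at 0 is [[0, 0], [0, 0]] with rank 0, so corank 2. A Groebner basis of the Jacobian ideal J(f) in C{x,y} is {y^3, x^2 + 3*y^2, x*y}; counting standard monomials gives mu = 4. Corank 2; j^3 = y*(x^2 + y^2) splits into three distinct lines over C (the quadratic factor has nonzero discriminant), so D_4.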